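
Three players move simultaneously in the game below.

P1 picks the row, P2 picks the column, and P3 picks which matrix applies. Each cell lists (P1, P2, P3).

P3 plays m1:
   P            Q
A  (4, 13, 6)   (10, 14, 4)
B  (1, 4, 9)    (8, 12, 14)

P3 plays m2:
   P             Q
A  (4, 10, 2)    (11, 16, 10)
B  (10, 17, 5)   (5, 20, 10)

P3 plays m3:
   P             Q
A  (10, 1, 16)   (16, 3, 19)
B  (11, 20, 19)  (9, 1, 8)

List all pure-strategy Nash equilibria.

The pure Nash equilibria are (A, Q, m3); (B, P, m3).

P1 against (P, m1): payoffs 4, 1 → best response A.
P1 against (P, m2): payoffs 4, 10 → best response B.
P1 against (P, m3): payoffs 10, 11 → best response B.
P1 against (Q, m1): payoffs 10, 8 → best response A.
P1 against (Q, m2): payoffs 11, 5 → best response A.
P1 against (Q, m3): payoffs 16, 9 → best response A.
P2 against (A, m1): payoffs 13, 14 → best response Q.
P2 against (A, m2): payoffs 10, 16 → best response Q.
P2 against (A, m3): payoffs 1, 3 → best response Q.
P2 against (B, m1): payoffs 4, 12 → best response Q.
P2 against (B, m2): payoffs 17, 20 → best response Q.
P2 against (B, m3): payoffs 20, 1 → best response P.
P3 against (A, P): payoffs 6, 2, 16 → best response m3.
P3 against (A, Q): payoffs 4, 10, 19 → best response m3.
P3 against (B, P): payoffs 9, 5, 19 → best response m3.
P3 against (B, Q): payoffs 14, 10, 8 → best response m1.
Mutual best responses: (A, Q, m3); (B, P, m3).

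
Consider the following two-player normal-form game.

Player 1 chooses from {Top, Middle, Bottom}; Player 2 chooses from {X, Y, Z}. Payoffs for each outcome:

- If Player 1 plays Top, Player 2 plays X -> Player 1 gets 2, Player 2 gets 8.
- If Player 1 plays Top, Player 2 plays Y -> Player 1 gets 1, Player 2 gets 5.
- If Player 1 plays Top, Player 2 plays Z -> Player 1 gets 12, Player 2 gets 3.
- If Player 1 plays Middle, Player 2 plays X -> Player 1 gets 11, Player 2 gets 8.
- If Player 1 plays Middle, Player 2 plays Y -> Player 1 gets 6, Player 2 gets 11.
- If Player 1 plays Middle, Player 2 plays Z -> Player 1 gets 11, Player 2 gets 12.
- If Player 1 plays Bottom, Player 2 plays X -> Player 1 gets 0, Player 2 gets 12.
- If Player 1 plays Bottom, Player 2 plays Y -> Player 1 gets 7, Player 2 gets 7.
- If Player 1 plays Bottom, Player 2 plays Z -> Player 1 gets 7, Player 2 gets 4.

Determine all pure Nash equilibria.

(Top, X): Player 1 can switch to Middle (2 → 11). Not NE.
(Top, Y): Player 1 can switch to Middle (1 → 6). Not NE.
(Top, Z): Player 2 can switch to X (3 → 8). Not NE.
(Middle, X): Player 2 can switch to Y (8 → 11). Not NE.
(Middle, Y): Player 1 can switch to Bottom (6 → 7). Not NE.
(Middle, Z): Player 1 can switch to Top (11 → 12). Not NE.
(Bottom, X): Player 1 can switch to Top (0 → 2). Not NE.
(Bottom, Y): Player 2 can switch to X (7 → 12). Not NE.
(Bottom, Z): Player 1 can switch to Top (7 → 12). Not NE.

No pure-strategy Nash equilibrium.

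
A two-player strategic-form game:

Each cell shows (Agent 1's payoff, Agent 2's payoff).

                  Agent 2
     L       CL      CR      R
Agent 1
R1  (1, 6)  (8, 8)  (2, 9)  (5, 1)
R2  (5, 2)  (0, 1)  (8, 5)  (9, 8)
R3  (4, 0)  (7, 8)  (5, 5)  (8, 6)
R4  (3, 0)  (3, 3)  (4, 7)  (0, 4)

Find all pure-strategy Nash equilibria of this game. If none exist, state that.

For each player, find the best response to each opponent profile; mutual best responses are the pure NE.
Agent 1 against L: payoffs 1, 5, 4, 3 → best response R2.
Agent 1 against CL: payoffs 8, 0, 7, 3 → best response R1.
Agent 1 against CR: payoffs 2, 8, 5, 4 → best response R2.
Agent 1 against R: payoffs 5, 9, 8, 0 → best response R2.
Agent 2 against R1: payoffs 6, 8, 9, 1 → best response CR.
Agent 2 against R2: payoffs 2, 1, 5, 8 → best response R.
Agent 2 against R3: payoffs 0, 8, 5, 6 → best response CL.
Agent 2 against R4: payoffs 0, 3, 7, 4 → best response CR.
Mutual best responses: (R2, R).

Pure NE: (R2, R)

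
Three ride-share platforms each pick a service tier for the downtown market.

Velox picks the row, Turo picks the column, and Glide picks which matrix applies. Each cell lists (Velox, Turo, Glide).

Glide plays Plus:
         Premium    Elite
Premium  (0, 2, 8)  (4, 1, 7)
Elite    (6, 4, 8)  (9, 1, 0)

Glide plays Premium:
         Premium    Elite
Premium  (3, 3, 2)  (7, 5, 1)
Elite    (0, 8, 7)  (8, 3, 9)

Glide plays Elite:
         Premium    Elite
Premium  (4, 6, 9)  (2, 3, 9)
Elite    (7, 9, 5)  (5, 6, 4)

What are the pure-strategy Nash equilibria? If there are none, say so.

(Elite, Premium, Plus)

(Premium, Premium, Plus): Velox can switch to Elite (0 → 6). Not NE.
(Premium, Premium, Premium): Turo can switch to Elite (3 → 5). Not NE.
(Premium, Premium, Elite): Velox can switch to Elite (4 → 7). Not NE.
(Premium, Elite, Plus): Velox can switch to Elite (4 → 9). Not NE.
(Premium, Elite, Premium): Velox can switch to Elite (7 → 8). Not NE.
(Premium, Elite, Elite): Velox can switch to Elite (2 → 5). Not NE.
(Elite, Premium, Plus): Velox gets 6, best alternative 0; Turo gets 4, best alternative 1; Glide gets 8, best alternative 7. No profitable deviation — NE.
(Elite, Premium, Premium): Velox can switch to Premium (0 → 3). Not NE.
(Elite, Premium, Elite): Glide can switch to Plus (5 → 8). Not NE.
(Elite, Elite, Plus): Turo can switch to Premium (1 → 4). Not NE.
(Elite, Elite, Premium): Turo can switch to Premium (3 → 8). Not NE.
(Elite, Elite, Elite): Turo can switch to Premium (6 → 9). Not NE.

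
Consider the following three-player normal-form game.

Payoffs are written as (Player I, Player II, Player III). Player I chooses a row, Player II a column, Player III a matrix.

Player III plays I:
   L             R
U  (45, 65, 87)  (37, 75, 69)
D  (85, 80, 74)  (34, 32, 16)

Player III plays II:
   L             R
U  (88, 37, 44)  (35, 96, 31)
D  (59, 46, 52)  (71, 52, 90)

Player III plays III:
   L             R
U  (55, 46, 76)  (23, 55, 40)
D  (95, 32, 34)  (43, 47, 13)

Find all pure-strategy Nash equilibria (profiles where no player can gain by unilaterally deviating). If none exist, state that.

(U, R, I); (D, L, I); (D, R, II)

For each strategy profile, look for a profitable unilateral deviation.
(U, L, I): Player I can switch to D (45 → 85). Not NE.
(U, L, II): Player II can switch to R (37 → 96). Not NE.
(U, L, III): Player I can switch to D (55 → 95). Not NE.
(U, R, I): Player I gets 37, best alternative 34; Player II gets 75, best alternative 65; Player III gets 69, best alternative 40. No profitable deviation — NE.
(U, R, II): Player I can switch to D (35 → 71). Not NE.
(U, R, III): Player I can switch to D (23 → 43). Not NE.
(D, L, I): Player I gets 85, best alternative 45; Player II gets 80, best alternative 32; Player III gets 74, best alternative 52. No profitable deviation — NE.
(D, L, II): Player I can switch to U (59 → 88). Not NE.
(D, L, III): Player II can switch to R (32 → 47). Not NE.
(D, R, I): Player I can switch to U (34 → 37). Not NE.
(D, R, II): Player I gets 71, best alternative 35; Player II gets 52, best alternative 46; Player III gets 90, best alternative 16. No profitable deviation — NE.
(The remaining 1 profile has a profitable deviation by the same check.)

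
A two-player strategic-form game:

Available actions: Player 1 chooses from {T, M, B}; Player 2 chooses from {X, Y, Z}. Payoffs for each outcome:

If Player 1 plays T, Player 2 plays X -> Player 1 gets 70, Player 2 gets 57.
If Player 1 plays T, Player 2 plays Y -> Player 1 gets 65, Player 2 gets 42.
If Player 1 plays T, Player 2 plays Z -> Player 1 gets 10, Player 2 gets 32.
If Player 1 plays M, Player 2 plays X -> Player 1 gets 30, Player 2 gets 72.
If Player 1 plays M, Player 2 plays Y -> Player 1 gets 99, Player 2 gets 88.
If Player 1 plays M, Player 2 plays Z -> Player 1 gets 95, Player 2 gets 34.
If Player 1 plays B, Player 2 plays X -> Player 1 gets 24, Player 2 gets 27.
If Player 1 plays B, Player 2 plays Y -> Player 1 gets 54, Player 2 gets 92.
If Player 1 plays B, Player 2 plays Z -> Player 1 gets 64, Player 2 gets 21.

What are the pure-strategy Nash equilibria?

(T, X); (M, Y)

Player 1 against X: payoffs 70, 30, 24 → best response T.
Player 1 against Y: payoffs 65, 99, 54 → best response M.
Player 1 against Z: payoffs 10, 95, 64 → best response M.
Player 2 against T: payoffs 57, 42, 32 → best response X.
Player 2 against M: payoffs 72, 88, 34 → best response Y.
Player 2 against B: payoffs 27, 92, 21 → best response Y.
Mutual best responses: (T, X); (M, Y).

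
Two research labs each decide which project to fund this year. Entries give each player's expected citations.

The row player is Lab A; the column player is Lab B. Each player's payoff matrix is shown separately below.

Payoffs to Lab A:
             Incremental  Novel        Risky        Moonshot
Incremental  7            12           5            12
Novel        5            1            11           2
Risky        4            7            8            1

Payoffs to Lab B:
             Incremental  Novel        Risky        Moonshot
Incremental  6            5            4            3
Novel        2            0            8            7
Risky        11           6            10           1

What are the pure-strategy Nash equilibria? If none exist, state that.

Pure-strategy Nash equilibria: (Incremental, Incremental) and (Novel, Risky)

(Incremental, Incremental): Lab A gets 7, best alternative 5; Lab B gets 6, best alternative 5. No profitable deviation — NE.
(Incremental, Novel): Lab B can switch to Incremental (5 → 6). Not NE.
(Incremental, Risky): Lab A can switch to Novel (5 → 11). Not NE.
(Incremental, Moonshot): Lab B can switch to Incremental (3 → 6). Not NE.
(Novel, Incremental): Lab A can switch to Incremental (5 → 7). Not NE.
(Novel, Novel): Lab A can switch to Incremental (1 → 12). Not NE.
(Novel, Risky): Lab A gets 11, best alternative 8; Lab B gets 8, best alternative 7. No profitable deviation — NE.
(Novel, Moonshot): Lab A can switch to Incremental (2 → 12). Not NE.
(Risky, Incremental): Lab A can switch to Incremental (4 → 7). Not NE.
(Risky, Novel): Lab A can switch to Incremental (7 → 12). Not NE.
(Risky, Risky): Lab A can switch to Novel (8 → 11). Not NE.
(Risky, Moonshot): Lab A can switch to Incremental (1 → 12). Not NE.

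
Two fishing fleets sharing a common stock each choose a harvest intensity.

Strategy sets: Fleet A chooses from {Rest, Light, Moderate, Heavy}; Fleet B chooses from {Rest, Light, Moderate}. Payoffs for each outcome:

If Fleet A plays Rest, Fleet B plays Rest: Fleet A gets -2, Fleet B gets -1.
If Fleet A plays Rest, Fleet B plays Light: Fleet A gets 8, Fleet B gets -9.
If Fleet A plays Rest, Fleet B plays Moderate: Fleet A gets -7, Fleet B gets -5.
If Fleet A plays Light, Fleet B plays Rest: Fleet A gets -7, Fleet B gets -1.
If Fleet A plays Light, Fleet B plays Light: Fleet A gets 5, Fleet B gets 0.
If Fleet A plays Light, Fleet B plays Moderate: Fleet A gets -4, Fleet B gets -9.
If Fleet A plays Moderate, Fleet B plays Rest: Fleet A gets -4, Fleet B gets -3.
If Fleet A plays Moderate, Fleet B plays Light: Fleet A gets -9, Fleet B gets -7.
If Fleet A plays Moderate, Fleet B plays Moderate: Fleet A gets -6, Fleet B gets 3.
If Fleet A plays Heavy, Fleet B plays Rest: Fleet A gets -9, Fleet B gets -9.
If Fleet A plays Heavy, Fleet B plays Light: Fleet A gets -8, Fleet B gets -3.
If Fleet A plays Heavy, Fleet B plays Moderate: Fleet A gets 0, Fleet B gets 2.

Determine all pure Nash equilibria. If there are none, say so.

Fleet A against Rest: payoffs -2, -7, -4, -9 → best response Rest.
Fleet A against Light: payoffs 8, 5, -9, -8 → best response Rest.
Fleet A against Moderate: payoffs -7, -4, -6, 0 → best response Heavy.
Fleet B against Rest: payoffs -1, -9, -5 → best response Rest.
Fleet B against Light: payoffs -1, 0, -9 → best response Light.
Fleet B against Moderate: payoffs -3, -7, 3 → best response Moderate.
Fleet B against Heavy: payoffs -9, -3, 2 → best response Moderate.
Mutual best responses: (Rest, Rest); (Heavy, Moderate).

Pure-strategy Nash equilibria: (Rest, Rest); (Heavy, Moderate)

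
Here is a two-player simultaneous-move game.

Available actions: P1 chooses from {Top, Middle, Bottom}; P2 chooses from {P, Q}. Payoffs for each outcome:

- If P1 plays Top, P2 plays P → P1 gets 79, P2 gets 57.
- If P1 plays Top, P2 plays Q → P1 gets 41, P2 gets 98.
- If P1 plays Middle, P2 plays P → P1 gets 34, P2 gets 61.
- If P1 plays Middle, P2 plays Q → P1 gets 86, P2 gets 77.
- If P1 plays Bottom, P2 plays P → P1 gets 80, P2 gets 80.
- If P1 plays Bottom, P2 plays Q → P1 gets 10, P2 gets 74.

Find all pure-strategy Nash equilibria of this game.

Pure-strategy Nash equilibria: (Middle, Q), (Bottom, P)

P1 against P: payoffs 79, 34, 80 → best response Bottom.
P1 against Q: payoffs 41, 86, 10 → best response Middle.
P2 against Top: payoffs 57, 98 → best response Q.
P2 against Middle: payoffs 61, 77 → best response Q.
P2 against Bottom: payoffs 80, 74 → best response P.
Mutual best responses: (Middle, Q); (Bottom, P).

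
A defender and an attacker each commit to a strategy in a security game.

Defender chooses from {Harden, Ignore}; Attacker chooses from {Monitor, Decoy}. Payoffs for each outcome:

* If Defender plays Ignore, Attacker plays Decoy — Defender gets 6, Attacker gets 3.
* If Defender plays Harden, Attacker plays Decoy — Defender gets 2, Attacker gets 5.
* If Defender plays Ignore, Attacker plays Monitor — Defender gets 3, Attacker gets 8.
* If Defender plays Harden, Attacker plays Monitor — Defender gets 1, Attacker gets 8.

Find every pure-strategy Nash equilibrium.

Defender against Monitor: payoffs 1, 3 → best response Ignore.
Defender against Decoy: payoffs 2, 6 → best response Ignore.
Attacker against Harden: payoffs 8, 5 → best response Monitor.
Attacker against Ignore: payoffs 8, 3 → best response Monitor.
Mutual best responses: (Ignore, Monitor).

Pure NE: (Ignore, Monitor)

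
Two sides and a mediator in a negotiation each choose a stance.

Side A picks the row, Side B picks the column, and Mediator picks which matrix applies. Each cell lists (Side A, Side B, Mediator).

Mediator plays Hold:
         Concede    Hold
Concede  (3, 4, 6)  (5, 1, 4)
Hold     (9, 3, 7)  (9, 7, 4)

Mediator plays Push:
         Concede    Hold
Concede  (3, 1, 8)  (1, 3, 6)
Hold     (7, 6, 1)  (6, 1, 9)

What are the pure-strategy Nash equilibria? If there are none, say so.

No pure-strategy Nash equilibrium.

(Concede, Concede, Hold): Side A can switch to Hold (3 → 9). Not NE.
(Concede, Concede, Push): Side A can switch to Hold (3 → 7). Not NE.
(Concede, Hold, Hold): Side A can switch to Hold (5 → 9). Not NE.
(Concede, Hold, Push): Side A can switch to Hold (1 → 6). Not NE.
(Hold, Concede, Hold): Side B can switch to Hold (3 → 7). Not NE.
(Hold, Concede, Push): Mediator can switch to Hold (1 → 7). Not NE.
(The remaining 2 profiles each have a profitable deviation by the same check.)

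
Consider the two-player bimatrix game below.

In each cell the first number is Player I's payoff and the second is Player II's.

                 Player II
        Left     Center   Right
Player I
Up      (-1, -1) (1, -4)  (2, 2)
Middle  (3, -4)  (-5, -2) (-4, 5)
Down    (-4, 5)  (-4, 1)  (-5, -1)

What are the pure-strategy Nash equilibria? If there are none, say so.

(Up, Left): Player I can switch to Middle (-1 → 3). Not NE.
(Up, Center): Player II can switch to Left (-4 → -1). Not NE.
(Up, Right): Player I gets 2, best alternative -4; Player II gets 2, best alternative -1. No profitable deviation — NE.
(Middle, Left): Player II can switch to Center (-4 → -2). Not NE.
(Middle, Center): Player I can switch to Up (-5 → 1). Not NE.
(Middle, Right): Player I can switch to Up (-4 → 2). Not NE.
(Down, Left): Player I can switch to Up (-4 → -1). Not NE.
(Down, Center): Player I can switch to Up (-4 → 1). Not NE.
(Down, Right): Player I can switch to Up (-5 → 2). Not NE.

The unique pure-strategy Nash equilibrium is (Up, Right).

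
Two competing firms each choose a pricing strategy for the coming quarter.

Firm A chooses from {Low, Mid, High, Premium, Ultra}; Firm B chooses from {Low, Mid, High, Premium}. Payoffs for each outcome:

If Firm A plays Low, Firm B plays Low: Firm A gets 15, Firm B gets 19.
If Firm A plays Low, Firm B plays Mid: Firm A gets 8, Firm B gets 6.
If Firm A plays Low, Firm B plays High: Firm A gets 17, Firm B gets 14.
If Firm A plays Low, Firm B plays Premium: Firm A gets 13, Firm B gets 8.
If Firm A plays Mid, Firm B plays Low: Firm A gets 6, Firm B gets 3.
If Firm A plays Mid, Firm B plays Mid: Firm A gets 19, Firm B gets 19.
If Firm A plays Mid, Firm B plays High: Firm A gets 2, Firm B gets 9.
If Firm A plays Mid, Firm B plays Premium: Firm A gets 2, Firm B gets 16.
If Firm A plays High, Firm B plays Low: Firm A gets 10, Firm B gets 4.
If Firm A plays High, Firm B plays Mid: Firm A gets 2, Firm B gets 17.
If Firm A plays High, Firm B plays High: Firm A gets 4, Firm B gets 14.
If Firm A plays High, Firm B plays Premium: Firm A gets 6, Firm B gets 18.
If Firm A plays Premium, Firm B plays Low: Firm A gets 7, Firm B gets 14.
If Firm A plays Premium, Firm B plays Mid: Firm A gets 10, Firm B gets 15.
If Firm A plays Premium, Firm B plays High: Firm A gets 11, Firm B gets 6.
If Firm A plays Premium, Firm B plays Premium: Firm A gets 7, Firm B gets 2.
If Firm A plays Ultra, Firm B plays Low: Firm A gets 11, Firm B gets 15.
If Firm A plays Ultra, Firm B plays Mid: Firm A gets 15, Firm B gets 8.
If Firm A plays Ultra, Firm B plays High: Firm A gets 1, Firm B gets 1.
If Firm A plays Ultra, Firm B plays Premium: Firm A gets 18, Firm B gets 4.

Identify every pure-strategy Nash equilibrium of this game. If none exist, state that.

For each player, find the best response to each opponent profile; mutual best responses are the pure NE.
Firm A against Low: payoffs 15, 6, 10, 7, 11 → best response Low.
Firm A against Mid: payoffs 8, 19, 2, 10, 15 → best response Mid.
Firm A against High: payoffs 17, 2, 4, 11, 1 → best response Low.
Firm A against Premium: payoffs 13, 2, 6, 7, 18 → best response Ultra.
Firm B against Low: payoffs 19, 6, 14, 8 → best response Low.
Firm B against Mid: payoffs 3, 19, 9, 16 → best response Mid.
Firm B against High: payoffs 4, 17, 14, 18 → best response Premium.
Firm B against Premium: payoffs 14, 15, 6, 2 → best response Mid.
Firm B against Ultra: payoffs 15, 8, 1, 4 → best response Low.
Mutual best responses: (Low, Low); (Mid, Mid).

(Low, Low), (Mid, Mid)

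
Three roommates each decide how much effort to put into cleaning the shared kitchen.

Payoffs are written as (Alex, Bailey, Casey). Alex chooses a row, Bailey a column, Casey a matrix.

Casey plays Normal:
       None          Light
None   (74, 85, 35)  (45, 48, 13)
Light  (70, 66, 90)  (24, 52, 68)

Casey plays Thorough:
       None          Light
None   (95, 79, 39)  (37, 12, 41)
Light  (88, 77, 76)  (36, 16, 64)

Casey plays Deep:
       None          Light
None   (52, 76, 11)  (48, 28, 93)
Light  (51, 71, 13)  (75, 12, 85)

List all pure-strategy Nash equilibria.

(None, None, Normal): Casey can switch to Thorough (35 → 39). Not NE.
(None, None, Thorough): Alex gets 95, best alternative 88; Bailey gets 79, best alternative 12; Casey gets 39, best alternative 35. No profitable deviation — NE.
(None, None, Deep): Casey can switch to Normal (11 → 35). Not NE.
(None, Light, Normal): Bailey can switch to None (48 → 85). Not NE.
(None, Light, Thorough): Bailey can switch to None (12 → 79). Not NE.
(None, Light, Deep): Alex can switch to Light (48 → 75). Not NE.
(Light, None, Normal): Alex can switch to None (70 → 74). Not NE.
(Light, None, Thorough): Alex can switch to None (88 → 95). Not NE.
(Light, None, Deep): Alex can switch to None (51 → 52). Not NE.
(Light, Light, Normal): Alex can switch to None (24 → 45). Not NE.
(Light, Light, Thorough): Alex can switch to None (36 → 37). Not NE.
(Light, Light, Deep): Bailey can switch to None (12 → 71). Not NE.

(None, None, Thorough)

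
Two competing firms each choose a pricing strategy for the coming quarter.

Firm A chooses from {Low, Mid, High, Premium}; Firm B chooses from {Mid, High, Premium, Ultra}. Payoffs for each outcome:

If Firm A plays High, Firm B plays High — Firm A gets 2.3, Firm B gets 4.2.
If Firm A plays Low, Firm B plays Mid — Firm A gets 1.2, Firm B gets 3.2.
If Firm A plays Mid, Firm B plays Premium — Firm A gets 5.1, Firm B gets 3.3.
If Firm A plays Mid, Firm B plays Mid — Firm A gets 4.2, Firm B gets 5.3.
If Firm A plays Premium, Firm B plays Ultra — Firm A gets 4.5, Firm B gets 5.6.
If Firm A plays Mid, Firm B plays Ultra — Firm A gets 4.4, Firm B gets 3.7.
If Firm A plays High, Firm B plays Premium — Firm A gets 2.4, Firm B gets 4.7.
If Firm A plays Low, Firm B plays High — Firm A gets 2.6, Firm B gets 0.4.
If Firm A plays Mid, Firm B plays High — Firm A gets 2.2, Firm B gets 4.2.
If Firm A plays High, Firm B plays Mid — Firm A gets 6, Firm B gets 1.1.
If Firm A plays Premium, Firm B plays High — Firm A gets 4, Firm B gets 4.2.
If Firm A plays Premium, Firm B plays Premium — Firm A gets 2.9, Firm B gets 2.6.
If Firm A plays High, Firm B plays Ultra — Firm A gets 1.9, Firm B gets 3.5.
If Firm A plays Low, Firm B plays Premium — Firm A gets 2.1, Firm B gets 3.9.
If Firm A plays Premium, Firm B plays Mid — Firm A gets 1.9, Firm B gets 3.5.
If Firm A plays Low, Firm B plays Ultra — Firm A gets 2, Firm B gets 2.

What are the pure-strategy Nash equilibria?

The unique pure-strategy Nash equilibrium is (Premium, Ultra).

Firm A against Mid: payoffs 1.2, 4.2, 6, 1.9 → best response High.
Firm A against High: payoffs 2.6, 2.2, 2.3, 4 → best response Premium.
Firm A against Premium: payoffs 2.1, 5.1, 2.4, 2.9 → best response Mid.
Firm A against Ultra: payoffs 2, 4.4, 1.9, 4.5 → best response Premium.
Firm B against Low: payoffs 3.2, 0.4, 3.9, 2 → best response Premium.
Firm B against Mid: payoffs 5.3, 4.2, 3.3, 3.7 → best response Mid.
Firm B against High: payoffs 1.1, 4.2, 4.7, 3.5 → best response Premium.
Firm B against Premium: payoffs 3.5, 4.2, 2.6, 5.6 → best response Ultra.
Mutual best responses: (Premium, Ultra).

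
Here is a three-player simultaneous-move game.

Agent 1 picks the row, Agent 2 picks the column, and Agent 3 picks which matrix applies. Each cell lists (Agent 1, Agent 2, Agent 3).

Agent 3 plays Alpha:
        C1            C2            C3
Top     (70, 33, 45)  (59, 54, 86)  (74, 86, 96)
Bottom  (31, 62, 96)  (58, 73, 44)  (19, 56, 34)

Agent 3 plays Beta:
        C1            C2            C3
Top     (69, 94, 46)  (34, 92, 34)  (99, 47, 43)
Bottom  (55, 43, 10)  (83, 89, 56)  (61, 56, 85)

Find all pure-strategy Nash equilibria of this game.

Check each profile: it is a Nash equilibrium iff no player can strictly gain by switching unilaterally.
(Top, C1, Alpha): Agent 2 can switch to C2 (33 → 54). Not NE.
(Top, C1, Beta): Agent 1 gets 69, best alternative 55; Agent 2 gets 94, best alternative 92; Agent 3 gets 46, best alternative 45. No profitable deviation — NE.
(Top, C2, Alpha): Agent 2 can switch to C3 (54 → 86). Not NE.
(Top, C2, Beta): Agent 1 can switch to Bottom (34 → 83). Not NE.
(Top, C3, Alpha): Agent 1 gets 74, best alternative 19; Agent 2 gets 86, best alternative 54; Agent 3 gets 96, best alternative 43. No profitable deviation — NE.
(Top, C3, Beta): Agent 2 can switch to C1 (47 → 94). Not NE.
(Bottom, C1, Alpha): Agent 1 can switch to Top (31 → 70). Not NE.
(Bottom, C1, Beta): Agent 1 can switch to Top (55 → 69). Not NE.
(Bottom, C2, Alpha): Agent 1 can switch to Top (58 → 59). Not NE.
(Bottom, C2, Beta): Agent 1 gets 83, best alternative 34; Agent 2 gets 89, best alternative 56; Agent 3 gets 56, best alternative 44. No profitable deviation — NE.
(Bottom, C3, Alpha): Agent 1 can switch to Top (19 → 74). Not NE.
(The remaining 1 profile has a profitable deviation by the same check.)

The pure Nash equilibria are (Top, C1, Beta); (Top, C3, Alpha); (Bottom, C2, Beta).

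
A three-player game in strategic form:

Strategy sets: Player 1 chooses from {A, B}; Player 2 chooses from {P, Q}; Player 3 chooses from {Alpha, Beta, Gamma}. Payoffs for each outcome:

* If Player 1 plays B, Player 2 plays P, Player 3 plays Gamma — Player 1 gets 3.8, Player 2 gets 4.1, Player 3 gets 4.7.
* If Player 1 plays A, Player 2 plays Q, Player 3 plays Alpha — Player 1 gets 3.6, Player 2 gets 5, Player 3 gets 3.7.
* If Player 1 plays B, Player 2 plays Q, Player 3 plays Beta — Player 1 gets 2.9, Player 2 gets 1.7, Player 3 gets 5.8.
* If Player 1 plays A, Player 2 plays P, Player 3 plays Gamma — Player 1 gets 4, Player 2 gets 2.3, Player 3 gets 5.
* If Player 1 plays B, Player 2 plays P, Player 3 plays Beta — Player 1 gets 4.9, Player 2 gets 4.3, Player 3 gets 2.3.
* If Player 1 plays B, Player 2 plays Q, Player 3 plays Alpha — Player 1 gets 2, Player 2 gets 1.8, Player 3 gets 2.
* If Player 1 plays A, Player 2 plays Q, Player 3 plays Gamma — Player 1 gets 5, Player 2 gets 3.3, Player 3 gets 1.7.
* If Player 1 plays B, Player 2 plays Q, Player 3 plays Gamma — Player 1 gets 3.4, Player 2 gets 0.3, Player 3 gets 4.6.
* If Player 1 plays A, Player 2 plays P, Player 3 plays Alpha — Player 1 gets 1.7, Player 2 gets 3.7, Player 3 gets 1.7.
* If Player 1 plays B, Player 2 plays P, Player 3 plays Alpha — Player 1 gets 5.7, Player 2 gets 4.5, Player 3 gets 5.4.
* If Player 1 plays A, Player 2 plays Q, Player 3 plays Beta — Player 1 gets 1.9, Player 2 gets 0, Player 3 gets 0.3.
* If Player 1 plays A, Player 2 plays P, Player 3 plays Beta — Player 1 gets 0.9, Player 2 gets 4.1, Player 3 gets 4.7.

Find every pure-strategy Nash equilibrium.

Player 1 against (P, Alpha): payoffs 1.7, 5.7 → best response B.
Player 1 against (P, Beta): payoffs 0.9, 4.9 → best response B.
Player 1 against (P, Gamma): payoffs 4, 3.8 → best response A.
Player 1 against (Q, Alpha): payoffs 3.6, 2 → best response A.
Player 1 against (Q, Beta): payoffs 1.9, 2.9 → best response B.
Player 1 against (Q, Gamma): payoffs 5, 3.4 → best response A.
Player 2 against (A, Alpha): payoffs 3.7, 5 → best response Q.
Player 2 against (A, Beta): payoffs 4.1, 0 → best response P.
Player 2 against (A, Gamma): payoffs 2.3, 3.3 → best response Q.
Player 2 against (B, Alpha): payoffs 4.5, 1.8 → best response P.
Player 2 against (B, Beta): payoffs 4.3, 1.7 → best response P.
Player 2 against (B, Gamma): payoffs 4.1, 0.3 → best response P.
Player 3 against (A, P): payoffs 1.7, 4.7, 5 → best response Gamma.
Player 3 against (A, Q): payoffs 3.7, 0.3, 1.7 → best response Alpha.
Player 3 against (B, P): payoffs 5.4, 2.3, 4.7 → best response Alpha.
Player 3 against (B, Q): payoffs 2, 5.8, 4.6 → best response Beta.
Mutual best responses: (A, Q, Alpha); (B, P, Alpha).

The pure Nash equilibria are (A, Q, Alpha) and (B, P, Alpha).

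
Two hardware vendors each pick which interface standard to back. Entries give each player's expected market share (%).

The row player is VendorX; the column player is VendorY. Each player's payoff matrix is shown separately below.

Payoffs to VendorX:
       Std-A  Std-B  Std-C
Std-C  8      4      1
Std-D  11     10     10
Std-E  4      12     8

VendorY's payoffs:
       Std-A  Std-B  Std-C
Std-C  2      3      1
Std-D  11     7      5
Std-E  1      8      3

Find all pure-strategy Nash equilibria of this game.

VendorX against Std-A: payoffs 8, 11, 4 → best response Std-D.
VendorX against Std-B: payoffs 4, 10, 12 → best response Std-E.
VendorX against Std-C: payoffs 1, 10, 8 → best response Std-D.
VendorY against Std-C: payoffs 2, 3, 1 → best response Std-B.
VendorY against Std-D: payoffs 11, 7, 5 → best response Std-A.
VendorY against Std-E: payoffs 1, 8, 3 → best response Std-B.
Mutual best responses: (Std-D, Std-A); (Std-E, Std-B).

The pure Nash equilibria are (Std-D, Std-A), (Std-E, Std-B).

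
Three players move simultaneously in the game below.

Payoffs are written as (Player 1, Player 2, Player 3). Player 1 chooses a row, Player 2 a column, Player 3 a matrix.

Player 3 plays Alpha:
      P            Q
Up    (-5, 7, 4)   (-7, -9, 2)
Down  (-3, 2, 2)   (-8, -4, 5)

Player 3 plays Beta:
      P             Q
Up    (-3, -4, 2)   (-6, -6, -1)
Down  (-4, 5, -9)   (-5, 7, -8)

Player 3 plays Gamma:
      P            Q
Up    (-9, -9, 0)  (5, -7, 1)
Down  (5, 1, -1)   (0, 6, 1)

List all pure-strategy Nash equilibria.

For each player, find the best response to each opponent profile; mutual best responses are the pure NE.
Player 1 against (P, Alpha): payoffs -5, -3 → best response Down.
Player 1 against (P, Beta): payoffs -3, -4 → best response Up.
Player 1 against (P, Gamma): payoffs -9, 5 → best response Down.
Player 1 against (Q, Alpha): payoffs -7, -8 → best response Up.
Player 1 against (Q, Beta): payoffs -6, -5 → best response Down.
Player 1 against (Q, Gamma): payoffs 5, 0 → best response Up.
Player 2 against (Up, Alpha): payoffs 7, -9 → best response P.
Player 2 against (Up, Beta): payoffs -4, -6 → best response P.
Player 2 against (Up, Gamma): payoffs -9, -7 → best response Q.
Player 2 against (Down, Alpha): payoffs 2, -4 → best response P.
Player 2 against (Down, Beta): payoffs 5, 7 → best response Q.
Player 2 against (Down, Gamma): payoffs 1, 6 → best response Q.
Player 3 against (Up, P): payoffs 4, 2, 0 → best response Alpha.
Player 3 against (Up, Q): payoffs 2, -1, 1 → best response Alpha.
Player 3 against (Down, P): payoffs 2, -9, -1 → best response Alpha.
Player 3 against (Down, Q): payoffs 5, -8, 1 → best response Alpha.
Mutual best responses: (Down, P, Alpha).

Pure NE: (Down, P, Alpha)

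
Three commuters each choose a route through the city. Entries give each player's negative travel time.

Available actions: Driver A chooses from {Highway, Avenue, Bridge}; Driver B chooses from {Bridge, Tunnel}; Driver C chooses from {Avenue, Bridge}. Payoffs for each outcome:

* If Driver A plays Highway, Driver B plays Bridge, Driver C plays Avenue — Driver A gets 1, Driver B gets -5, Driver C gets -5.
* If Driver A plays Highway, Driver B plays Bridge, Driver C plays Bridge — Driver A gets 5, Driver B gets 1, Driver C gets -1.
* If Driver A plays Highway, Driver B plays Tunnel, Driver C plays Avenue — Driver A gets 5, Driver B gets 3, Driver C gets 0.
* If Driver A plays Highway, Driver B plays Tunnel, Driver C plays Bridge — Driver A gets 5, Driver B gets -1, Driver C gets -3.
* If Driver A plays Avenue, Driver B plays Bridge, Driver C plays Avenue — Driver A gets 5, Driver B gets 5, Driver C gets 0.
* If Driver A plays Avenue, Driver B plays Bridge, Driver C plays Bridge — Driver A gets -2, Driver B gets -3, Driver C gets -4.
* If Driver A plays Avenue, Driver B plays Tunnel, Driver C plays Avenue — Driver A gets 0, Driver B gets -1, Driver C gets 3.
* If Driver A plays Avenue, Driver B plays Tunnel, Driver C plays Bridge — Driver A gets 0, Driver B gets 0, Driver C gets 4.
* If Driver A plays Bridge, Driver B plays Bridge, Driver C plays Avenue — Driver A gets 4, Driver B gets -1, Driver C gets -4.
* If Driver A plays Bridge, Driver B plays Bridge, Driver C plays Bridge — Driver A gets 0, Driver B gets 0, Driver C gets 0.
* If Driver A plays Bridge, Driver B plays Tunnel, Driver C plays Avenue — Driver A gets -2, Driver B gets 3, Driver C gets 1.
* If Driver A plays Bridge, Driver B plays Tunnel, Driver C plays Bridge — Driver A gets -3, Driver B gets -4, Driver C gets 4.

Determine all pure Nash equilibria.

Pure-strategy Nash equilibria: (Highway, Bridge, Bridge), (Highway, Tunnel, Avenue), (Avenue, Bridge, Avenue)

Driver A against (Bridge, Avenue): payoffs 1, 5, 4 → best response Avenue.
Driver A against (Bridge, Bridge): payoffs 5, -2, 0 → best response Highway.
Driver A against (Tunnel, Avenue): payoffs 5, 0, -2 → best response Highway.
Driver A against (Tunnel, Bridge): payoffs 5, 0, -3 → best response Highway.
Driver B against (Highway, Avenue): payoffs -5, 3 → best response Tunnel.
Driver B against (Highway, Bridge): payoffs 1, -1 → best response Bridge.
Driver B against (Avenue, Avenue): payoffs 5, -1 → best response Bridge.
Driver B against (Avenue, Bridge): payoffs -3, 0 → best response Tunnel.
Driver B against (Bridge, Avenue): payoffs -1, 3 → best response Tunnel.
Driver B against (Bridge, Bridge): payoffs 0, -4 → best response Bridge.
Driver C against (Highway, Bridge): payoffs -5, -1 → best response Bridge.
Driver C against (Highway, Tunnel): payoffs 0, -3 → best response Avenue.
Driver C against (Avenue, Bridge): payoffs 0, -4 → best response Avenue.
Driver C against (Avenue, Tunnel): payoffs 3, 4 → best response Bridge.
Driver C against (Bridge, Bridge): payoffs -4, 0 → best response Bridge.
Driver C against (Bridge, Tunnel): payoffs 1, 4 → best response Bridge.
Mutual best responses: (Highway, Bridge, Bridge); (Highway, Tunnel, Avenue); (Avenue, Bridge, Avenue).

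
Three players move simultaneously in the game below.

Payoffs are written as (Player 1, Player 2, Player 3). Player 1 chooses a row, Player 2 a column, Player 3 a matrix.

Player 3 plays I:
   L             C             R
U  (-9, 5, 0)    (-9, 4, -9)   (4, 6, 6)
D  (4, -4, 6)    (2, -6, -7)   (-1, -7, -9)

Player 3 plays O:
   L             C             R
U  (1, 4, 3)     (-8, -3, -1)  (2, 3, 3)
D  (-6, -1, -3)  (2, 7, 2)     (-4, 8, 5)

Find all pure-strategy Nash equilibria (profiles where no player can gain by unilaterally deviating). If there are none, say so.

(U, L, O); (U, R, I); (D, L, I)

For each player, find the best response to each opponent profile; mutual best responses are the pure NE.
Player 1 against (L, I): payoffs -9, 4 → best response D.
Player 1 against (L, O): payoffs 1, -6 → best response U.
Player 1 against (C, I): payoffs -9, 2 → best response D.
Player 1 against (C, O): payoffs -8, 2 → best response D.
Player 1 against (R, I): payoffs 4, -1 → best response U.
Player 1 against (R, O): payoffs 2, -4 → best response U.
Player 2 against (U, I): payoffs 5, 4, 6 → best response R.
Player 2 against (U, O): payoffs 4, -3, 3 → best response L.
Player 2 against (D, I): payoffs -4, -6, -7 → best response L.
Player 2 against (D, O): payoffs -1, 7, 8 → best response R.
Player 3 against (U, L): payoffs 0, 3 → best response O.
Player 3 against (U, C): payoffs -9, -1 → best response O.
Player 3 against (U, R): payoffs 6, 3 → best response I.
Player 3 against (D, L): payoffs 6, -3 → best response I.
Player 3 against (D, C): payoffs -7, 2 → best response O.
Player 3 against (D, R): payoffs -9, 5 → best response O.
Mutual best responses: (U, L, O); (U, R, I); (D, L, I).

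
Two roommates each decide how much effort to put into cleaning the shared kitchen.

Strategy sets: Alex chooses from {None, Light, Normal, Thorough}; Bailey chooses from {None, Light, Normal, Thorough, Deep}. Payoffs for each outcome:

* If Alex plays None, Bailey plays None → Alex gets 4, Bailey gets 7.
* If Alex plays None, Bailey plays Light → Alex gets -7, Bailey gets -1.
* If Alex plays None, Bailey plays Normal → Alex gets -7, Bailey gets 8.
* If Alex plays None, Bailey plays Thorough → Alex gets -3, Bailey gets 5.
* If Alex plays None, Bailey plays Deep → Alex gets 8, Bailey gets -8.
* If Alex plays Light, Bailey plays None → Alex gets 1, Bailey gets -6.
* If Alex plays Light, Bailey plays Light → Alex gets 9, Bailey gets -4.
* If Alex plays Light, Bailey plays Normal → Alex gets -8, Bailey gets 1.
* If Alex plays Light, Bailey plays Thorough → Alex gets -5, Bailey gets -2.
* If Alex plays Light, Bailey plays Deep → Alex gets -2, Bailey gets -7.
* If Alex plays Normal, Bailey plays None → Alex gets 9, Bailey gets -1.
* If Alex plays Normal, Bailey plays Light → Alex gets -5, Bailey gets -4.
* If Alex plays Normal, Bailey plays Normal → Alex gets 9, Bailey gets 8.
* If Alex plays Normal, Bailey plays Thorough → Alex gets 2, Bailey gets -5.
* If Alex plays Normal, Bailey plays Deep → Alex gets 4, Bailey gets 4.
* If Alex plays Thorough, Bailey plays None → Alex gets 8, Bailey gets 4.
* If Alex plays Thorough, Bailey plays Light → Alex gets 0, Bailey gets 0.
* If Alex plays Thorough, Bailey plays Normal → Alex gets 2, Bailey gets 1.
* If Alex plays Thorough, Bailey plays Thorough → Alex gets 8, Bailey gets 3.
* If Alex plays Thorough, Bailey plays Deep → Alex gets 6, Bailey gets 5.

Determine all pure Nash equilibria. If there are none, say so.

Pure NE: (Normal, Normal)

(None, None): Alex can switch to Normal (4 → 9). Not NE.
(None, Light): Alex can switch to Light (-7 → 9). Not NE.
(None, Normal): Alex can switch to Normal (-7 → 9). Not NE.
(None, Thorough): Alex can switch to Normal (-3 → 2). Not NE.
(None, Deep): Bailey can switch to None (-8 → 7). Not NE.
(Light, None): Alex can switch to None (1 → 4). Not NE.
(Normal, Normal): Alex gets 9, best alternative 2; Bailey gets 8, best alternative 4. No profitable deviation — NE.
(The remaining 13 profiles each have a profitable deviation by the same check.)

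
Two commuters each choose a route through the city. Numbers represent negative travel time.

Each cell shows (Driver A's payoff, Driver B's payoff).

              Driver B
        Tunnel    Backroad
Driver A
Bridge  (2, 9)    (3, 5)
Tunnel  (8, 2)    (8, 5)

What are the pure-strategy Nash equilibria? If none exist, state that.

The unique pure-strategy Nash equilibrium is (Tunnel, Backroad).

Check each profile: it is a Nash equilibrium iff no player can strictly gain by switching unilaterally.
(Bridge, Tunnel): Driver A can switch to Tunnel (2 → 8). Not NE.
(Bridge, Backroad): Driver A can switch to Tunnel (3 → 8). Not NE.
(Tunnel, Tunnel): Driver B can switch to Backroad (2 → 5). Not NE.
(Tunnel, Backroad): Driver A gets 8, best alternative 3; Driver B gets 5, best alternative 2. No profitable deviation — NE.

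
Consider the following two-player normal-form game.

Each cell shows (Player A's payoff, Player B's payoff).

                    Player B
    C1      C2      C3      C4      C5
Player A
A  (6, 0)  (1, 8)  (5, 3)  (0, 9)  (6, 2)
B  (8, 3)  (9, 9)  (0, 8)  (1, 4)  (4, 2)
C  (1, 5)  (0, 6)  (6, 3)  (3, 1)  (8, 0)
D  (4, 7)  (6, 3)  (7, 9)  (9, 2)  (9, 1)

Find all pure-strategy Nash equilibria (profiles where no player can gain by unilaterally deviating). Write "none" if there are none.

Pure-strategy Nash equilibria: (B, C2), (D, C3)

(A, C1): Player A can switch to B (6 → 8). Not NE.
(A, C2): Player A can switch to B (1 → 9). Not NE.
(A, C3): Player A can switch to C (5 → 6). Not NE.
(A, C4): Player A can switch to B (0 → 1). Not NE.
(A, C5): Player A can switch to C (6 → 8). Not NE.
(B, C1): Player B can switch to C2 (3 → 9). Not NE.
(B, C2): Player A gets 9, best alternative 6; Player B gets 9, best alternative 8. No profitable deviation — NE.
(B, C3): Player A can switch to A (0 → 5). Not NE.
(B, C4): Player A can switch to C (1 → 3). Not NE.
(B, C5): Player A can switch to A (4 → 6). Not NE.
(C, C1): Player A can switch to A (1 → 6). Not NE.
(D, C3): Player A gets 7, best alternative 6; Player B gets 9, best alternative 7. No profitable deviation — NE.
(The remaining 8 profiles each have a profitable deviation by the same check.)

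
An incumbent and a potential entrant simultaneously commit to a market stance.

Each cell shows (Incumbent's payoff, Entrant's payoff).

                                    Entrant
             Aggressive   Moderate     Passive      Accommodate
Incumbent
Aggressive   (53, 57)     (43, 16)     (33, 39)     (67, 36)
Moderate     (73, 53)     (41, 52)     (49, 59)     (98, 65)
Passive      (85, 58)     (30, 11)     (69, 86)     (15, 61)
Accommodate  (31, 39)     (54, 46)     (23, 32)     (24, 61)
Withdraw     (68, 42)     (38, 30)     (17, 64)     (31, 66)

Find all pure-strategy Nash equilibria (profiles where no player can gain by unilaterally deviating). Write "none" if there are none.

For each strategy profile, look for a profitable unilateral deviation.
(Aggressive, Aggressive): Incumbent can switch to Moderate (53 → 73). Not NE.
(Aggressive, Moderate): Incumbent can switch to Accommodate (43 → 54). Not NE.
(Aggressive, Passive): Incumbent can switch to Moderate (33 → 49). Not NE.
(Aggressive, Accommodate): Incumbent can switch to Moderate (67 → 98). Not NE.
(Moderate, Aggressive): Incumbent can switch to Passive (73 → 85). Not NE.
(Moderate, Moderate): Incumbent can switch to Aggressive (41 → 43). Not NE.
(Moderate, Passive): Incumbent can switch to Passive (49 → 69). Not NE.
(Moderate, Accommodate): Incumbent gets 98, best alternative 67; Entrant gets 65, best alternative 59. No profitable deviation — NE.
(Passive, Aggressive): Entrant can switch to Passive (58 → 86). Not NE.
(Passive, Moderate): Incumbent can switch to Aggressive (30 → 43). Not NE.
(Passive, Passive): Incumbent gets 69, best alternative 49; Entrant gets 86, best alternative 61. No profitable deviation — NE.
(Passive, Accommodate): Incumbent can switch to Aggressive (15 → 67). Not NE.
(The remaining 8 profiles each have a profitable deviation by the same check.)

Pure-strategy Nash equilibria: (Moderate, Accommodate), (Passive, Passive)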